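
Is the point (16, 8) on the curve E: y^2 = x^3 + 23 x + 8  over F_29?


Check whether y^2 = x^3 + 23 x + 8 (mod 29) for (x, y) = (16, 8).
LHS: y^2 = 8^2 mod 29 = 6
RHS: x^3 + 23 x + 8 = 16^3 + 23*16 + 8 mod 29 = 6
LHS = RHS

Yes, on the curve


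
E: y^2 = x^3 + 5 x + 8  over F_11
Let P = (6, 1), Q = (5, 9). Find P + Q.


P != Q, so use the chord formula.
s = (y2 - y1) / (x2 - x1) = (8) / (10) mod 11 = 3
x3 = s^2 - x1 - x2 mod 11 = 3^2 - 6 - 5 = 9
y3 = s (x1 - x3) - y1 mod 11 = 3 * (6 - 9) - 1 = 1

P + Q = (9, 1)


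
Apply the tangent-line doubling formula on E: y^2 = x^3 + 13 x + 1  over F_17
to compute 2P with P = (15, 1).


Doubling: s = (3 x1^2 + a) / (2 y1)
s = (3*15^2 + 13) / (2*1) mod 17 = 4
x3 = s^2 - 2 x1 mod 17 = 4^2 - 2*15 = 3
y3 = s (x1 - x3) - y1 mod 17 = 4 * (15 - 3) - 1 = 13

2P = (3, 13)


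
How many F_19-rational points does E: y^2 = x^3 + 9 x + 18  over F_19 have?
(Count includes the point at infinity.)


For each x in F_19, count y with y^2 = x^3 + 9 x + 18 mod 19:
  x = 1: RHS = 9, y in [3, 16]  -> 2 point(s)
  x = 2: RHS = 6, y in [5, 14]  -> 2 point(s)
  x = 4: RHS = 4, y in [2, 17]  -> 2 point(s)
  x = 5: RHS = 17, y in [6, 13]  -> 2 point(s)
  x = 7: RHS = 6, y in [5, 14]  -> 2 point(s)
  x = 9: RHS = 11, y in [7, 12]  -> 2 point(s)
  x = 10: RHS = 6, y in [5, 14]  -> 2 point(s)
  x = 11: RHS = 4, y in [2, 17]  -> 2 point(s)
  x = 12: RHS = 11, y in [7, 12]  -> 2 point(s)
  x = 14: RHS = 0, y in [0]  -> 1 point(s)
  x = 17: RHS = 11, y in [7, 12]  -> 2 point(s)
Affine points: 21. Add the point at infinity: total = 22.

#E(F_19) = 22


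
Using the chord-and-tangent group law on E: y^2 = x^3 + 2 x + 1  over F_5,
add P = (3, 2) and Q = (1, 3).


P != Q, so use the chord formula.
s = (y2 - y1) / (x2 - x1) = (1) / (3) mod 5 = 2
x3 = s^2 - x1 - x2 mod 5 = 2^2 - 3 - 1 = 0
y3 = s (x1 - x3) - y1 mod 5 = 2 * (3 - 0) - 2 = 4

P + Q = (0, 4)


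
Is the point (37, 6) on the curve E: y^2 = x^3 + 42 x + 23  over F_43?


Check whether y^2 = x^3 + 42 x + 23 (mod 43) for (x, y) = (37, 6).
LHS: y^2 = 6^2 mod 43 = 36
RHS: x^3 + 42 x + 23 = 37^3 + 42*37 + 23 mod 43 = 28
LHS != RHS

No, not on the curve


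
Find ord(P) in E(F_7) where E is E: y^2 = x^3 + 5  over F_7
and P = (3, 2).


Compute successive multiples of P until we hit O:
  1P = (3, 2)
  2P = (5, 2)
  3P = (6, 5)
  4P = (6, 2)
  5P = (5, 5)
  6P = (3, 5)
  7P = O

ord(P) = 7


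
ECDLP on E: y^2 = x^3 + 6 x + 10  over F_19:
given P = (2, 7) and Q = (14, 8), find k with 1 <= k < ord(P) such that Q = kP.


Enumerate multiples of P until we hit Q = (14, 8):
  1P = (2, 7)
  2P = (12, 10)
  3P = (3, 6)
  4P = (15, 6)
  5P = (11, 1)
  6P = (17, 3)
  7P = (1, 13)
  8P = (14, 8)
Match found at i = 8.

k = 8


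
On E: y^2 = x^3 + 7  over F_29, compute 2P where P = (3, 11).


k = 2 = 10_2 (binary, LSB first: 01)
Double-and-add from P = (3, 11):
  bit 0 = 0: acc unchanged = O
  bit 1 = 1: acc = O + (0, 23) = (0, 23)

2P = (0, 23)


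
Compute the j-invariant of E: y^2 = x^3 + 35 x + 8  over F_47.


Delta = -16(4 a^3 + 27 b^2) mod 47 = 36
-1728 * (4 a)^3 = -1728 * (4*35)^3 mod 47 = 36
j = 36 * 36^(-1) mod 47 = 1

j = 1 (mod 47)


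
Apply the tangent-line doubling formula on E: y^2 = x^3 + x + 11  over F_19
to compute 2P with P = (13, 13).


Doubling: s = (3 x1^2 + a) / (2 y1)
s = (3*13^2 + 1) / (2*13) mod 19 = 2
x3 = s^2 - 2 x1 mod 19 = 2^2 - 2*13 = 16
y3 = s (x1 - x3) - y1 mod 19 = 2 * (13 - 16) - 13 = 0

2P = (16, 0)


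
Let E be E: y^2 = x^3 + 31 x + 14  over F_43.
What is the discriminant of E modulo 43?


4 a^3 + 27 b^2 = 4*31^3 + 27*14^2 = 119164 + 5292 = 124456
Delta = -16 * (124456) = -1991296
Delta mod 43 = 34

Delta = 34 (mod 43)


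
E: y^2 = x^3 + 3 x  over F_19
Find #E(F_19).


For each x in F_19, count y with y^2 = x^3 + 3 x + 0 mod 19:
  x = 0: RHS = 0, y in [0]  -> 1 point(s)
  x = 1: RHS = 4, y in [2, 17]  -> 2 point(s)
  x = 3: RHS = 17, y in [6, 13]  -> 2 point(s)
  x = 4: RHS = 0, y in [0]  -> 1 point(s)
  x = 5: RHS = 7, y in [8, 11]  -> 2 point(s)
  x = 6: RHS = 6, y in [5, 14]  -> 2 point(s)
  x = 8: RHS = 4, y in [2, 17]  -> 2 point(s)
  x = 10: RHS = 4, y in [2, 17]  -> 2 point(s)
  x = 12: RHS = 16, y in [4, 15]  -> 2 point(s)
  x = 15: RHS = 0, y in [0]  -> 1 point(s)
  x = 17: RHS = 5, y in [9, 10]  -> 2 point(s)
Affine points: 19. Add the point at infinity: total = 20.

#E(F_19) = 20


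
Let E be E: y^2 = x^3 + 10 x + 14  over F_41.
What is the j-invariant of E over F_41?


Delta = -16(4 a^3 + 27 b^2) mod 41 = 35
-1728 * (4 a)^3 = -1728 * (4*10)^3 mod 41 = 6
j = 6 * 35^(-1) mod 41 = 40

j = 40 (mod 41)


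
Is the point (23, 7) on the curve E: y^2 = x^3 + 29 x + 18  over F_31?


Check whether y^2 = x^3 + 29 x + 18 (mod 31) for (x, y) = (23, 7).
LHS: y^2 = 7^2 mod 31 = 18
RHS: x^3 + 29 x + 18 = 23^3 + 29*23 + 18 mod 31 = 18
LHS = RHS

Yes, on the curve


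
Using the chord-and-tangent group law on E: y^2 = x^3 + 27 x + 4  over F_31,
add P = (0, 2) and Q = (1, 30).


P != Q, so use the chord formula.
s = (y2 - y1) / (x2 - x1) = (28) / (1) mod 31 = 28
x3 = s^2 - x1 - x2 mod 31 = 28^2 - 0 - 1 = 8
y3 = s (x1 - x3) - y1 mod 31 = 28 * (0 - 8) - 2 = 22

P + Q = (8, 22)


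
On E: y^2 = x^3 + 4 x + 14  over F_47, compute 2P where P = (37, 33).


Doubling: s = (3 x1^2 + a) / (2 y1)
s = (3*37^2 + 4) / (2*33) mod 47 = 16
x3 = s^2 - 2 x1 mod 47 = 16^2 - 2*37 = 41
y3 = s (x1 - x3) - y1 mod 47 = 16 * (37 - 41) - 33 = 44

2P = (41, 44)


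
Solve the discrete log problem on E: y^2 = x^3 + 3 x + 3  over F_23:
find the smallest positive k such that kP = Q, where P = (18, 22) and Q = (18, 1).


Enumerate multiples of P until we hit Q = (18, 1):
  1P = (18, 22)
  2P = (13, 13)
  3P = (21, 14)
  4P = (9, 0)
  5P = (21, 9)
  6P = (13, 10)
  7P = (18, 1)
Match found at i = 7.

k = 7


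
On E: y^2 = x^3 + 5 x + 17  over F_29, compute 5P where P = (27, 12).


k = 5 = 101_2 (binary, LSB first: 101)
Double-and-add from P = (27, 12):
  bit 0 = 1: acc = O + (27, 12) = (27, 12)
  bit 1 = 0: acc unchanged = (27, 12)
  bit 2 = 1: acc = (27, 12) + (12, 23) = (10, 20)

5P = (10, 20)


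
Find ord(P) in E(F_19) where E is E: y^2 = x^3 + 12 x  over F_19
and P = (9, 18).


Compute successive multiples of P until we hit O:
  1P = (9, 18)
  2P = (17, 14)
  3P = (17, 5)
  4P = (9, 1)
  5P = O

ord(P) = 5


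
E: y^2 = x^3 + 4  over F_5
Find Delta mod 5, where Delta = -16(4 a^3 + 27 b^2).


4 a^3 + 27 b^2 = 4*0^3 + 27*4^2 = 0 + 432 = 432
Delta = -16 * (432) = -6912
Delta mod 5 = 3

Delta = 3 (mod 5)


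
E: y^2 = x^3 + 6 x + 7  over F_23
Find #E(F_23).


For each x in F_23, count y with y^2 = x^3 + 6 x + 7 mod 23:
  x = 2: RHS = 4, y in [2, 21]  -> 2 point(s)
  x = 3: RHS = 6, y in [11, 12]  -> 2 point(s)
  x = 4: RHS = 3, y in [7, 16]  -> 2 point(s)
  x = 5: RHS = 1, y in [1, 22]  -> 2 point(s)
  x = 6: RHS = 6, y in [11, 12]  -> 2 point(s)
  x = 7: RHS = 1, y in [1, 22]  -> 2 point(s)
  x = 9: RHS = 8, y in [10, 13]  -> 2 point(s)
  x = 10: RHS = 9, y in [3, 20]  -> 2 point(s)
  x = 11: RHS = 1, y in [1, 22]  -> 2 point(s)
  x = 12: RHS = 13, y in [6, 17]  -> 2 point(s)
  x = 14: RHS = 6, y in [11, 12]  -> 2 point(s)
  x = 16: RHS = 13, y in [6, 17]  -> 2 point(s)
  x = 17: RHS = 8, y in [10, 13]  -> 2 point(s)
  x = 18: RHS = 13, y in [6, 17]  -> 2 point(s)
  x = 20: RHS = 8, y in [10, 13]  -> 2 point(s)
  x = 22: RHS = 0, y in [0]  -> 1 point(s)
Affine points: 31. Add the point at infinity: total = 32.

#E(F_23) = 32


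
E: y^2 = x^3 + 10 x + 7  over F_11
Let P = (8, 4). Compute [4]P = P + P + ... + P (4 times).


k = 4 = 100_2 (binary, LSB first: 001)
Double-and-add from P = (8, 4):
  bit 0 = 0: acc unchanged = O
  bit 1 = 0: acc unchanged = O
  bit 2 = 1: acc = O + (4, 10) = (4, 10)

4P = (4, 10)


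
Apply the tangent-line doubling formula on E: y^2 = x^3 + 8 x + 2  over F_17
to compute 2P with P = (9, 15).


Doubling: s = (3 x1^2 + a) / (2 y1)
s = (3*9^2 + 8) / (2*15) mod 17 = 1
x3 = s^2 - 2 x1 mod 17 = 1^2 - 2*9 = 0
y3 = s (x1 - x3) - y1 mod 17 = 1 * (9 - 0) - 15 = 11

2P = (0, 11)


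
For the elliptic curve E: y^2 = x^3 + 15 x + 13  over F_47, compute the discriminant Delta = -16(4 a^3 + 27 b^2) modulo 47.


4 a^3 + 27 b^2 = 4*15^3 + 27*13^2 = 13500 + 4563 = 18063
Delta = -16 * (18063) = -289008
Delta mod 47 = 42

Delta = 42 (mod 47)


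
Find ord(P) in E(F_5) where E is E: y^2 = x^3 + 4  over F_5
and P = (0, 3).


Compute successive multiples of P until we hit O:
  1P = (0, 3)
  2P = (0, 2)
  3P = O

ord(P) = 3


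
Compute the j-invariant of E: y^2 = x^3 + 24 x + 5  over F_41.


Delta = -16(4 a^3 + 27 b^2) mod 41 = 27
-1728 * (4 a)^3 = -1728 * (4*24)^3 mod 41 = 18
j = 18 * 27^(-1) mod 41 = 28

j = 28 (mod 41)


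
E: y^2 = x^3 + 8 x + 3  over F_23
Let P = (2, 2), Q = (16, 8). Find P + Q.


P != Q, so use the chord formula.
s = (y2 - y1) / (x2 - x1) = (6) / (14) mod 23 = 7
x3 = s^2 - x1 - x2 mod 23 = 7^2 - 2 - 16 = 8
y3 = s (x1 - x3) - y1 mod 23 = 7 * (2 - 8) - 2 = 2

P + Q = (8, 2)


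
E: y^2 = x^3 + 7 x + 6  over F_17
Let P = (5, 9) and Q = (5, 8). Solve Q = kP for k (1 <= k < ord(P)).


Enumerate multiples of P until we hit Q = (5, 8):
  1P = (5, 9)
  2P = (16, 7)
  3P = (15, 16)
  4P = (15, 1)
  5P = (16, 10)
  6P = (5, 8)
Match found at i = 6.

k = 6


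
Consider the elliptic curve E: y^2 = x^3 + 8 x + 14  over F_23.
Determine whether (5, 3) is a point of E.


Check whether y^2 = x^3 + 8 x + 14 (mod 23) for (x, y) = (5, 3).
LHS: y^2 = 3^2 mod 23 = 9
RHS: x^3 + 8 x + 14 = 5^3 + 8*5 + 14 mod 23 = 18
LHS != RHS

No, not on the curve


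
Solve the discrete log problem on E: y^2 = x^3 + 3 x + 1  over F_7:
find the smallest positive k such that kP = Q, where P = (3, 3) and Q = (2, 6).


Enumerate multiples of P until we hit Q = (2, 6):
  1P = (3, 3)
  2P = (5, 1)
  3P = (0, 1)
  4P = (6, 2)
  5P = (2, 6)
Match found at i = 5.

k = 5


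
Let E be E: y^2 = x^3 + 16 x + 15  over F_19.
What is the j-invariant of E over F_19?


Delta = -16(4 a^3 + 27 b^2) mod 19 = 3
-1728 * (4 a)^3 = -1728 * (4*16)^3 mod 19 = 1
j = 1 * 3^(-1) mod 19 = 13

j = 13 (mod 19)


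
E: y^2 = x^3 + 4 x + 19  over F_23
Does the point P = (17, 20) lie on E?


Check whether y^2 = x^3 + 4 x + 19 (mod 23) for (x, y) = (17, 20).
LHS: y^2 = 20^2 mod 23 = 9
RHS: x^3 + 4 x + 19 = 17^3 + 4*17 + 19 mod 23 = 9
LHS = RHS

Yes, on the curve


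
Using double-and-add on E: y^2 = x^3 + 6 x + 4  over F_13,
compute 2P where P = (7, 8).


k = 2 = 10_2 (binary, LSB first: 01)
Double-and-add from P = (7, 8):
  bit 0 = 0: acc unchanged = O
  bit 1 = 1: acc = O + (0, 11) = (0, 11)

2P = (0, 11)


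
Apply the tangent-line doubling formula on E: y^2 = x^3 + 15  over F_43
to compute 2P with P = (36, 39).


Doubling: s = (3 x1^2 + a) / (2 y1)
s = (3*36^2 + 0) / (2*39) mod 43 = 30
x3 = s^2 - 2 x1 mod 43 = 30^2 - 2*36 = 11
y3 = s (x1 - x3) - y1 mod 43 = 30 * (36 - 11) - 39 = 23

2P = (11, 23)


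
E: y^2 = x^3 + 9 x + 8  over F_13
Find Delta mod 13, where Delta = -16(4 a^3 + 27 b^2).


4 a^3 + 27 b^2 = 4*9^3 + 27*8^2 = 2916 + 1728 = 4644
Delta = -16 * (4644) = -74304
Delta mod 13 = 4

Delta = 4 (mod 13)


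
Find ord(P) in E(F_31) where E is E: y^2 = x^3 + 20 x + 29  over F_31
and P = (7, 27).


Compute successive multiples of P until we hit O:
  1P = (7, 27)
  2P = (27, 3)
  3P = (22, 22)
  4P = (9, 15)
  5P = (20, 20)
  6P = (23, 15)
  7P = (19, 13)
  8P = (21, 10)
  ... (continuing to 29P)
  29P = O

ord(P) = 29


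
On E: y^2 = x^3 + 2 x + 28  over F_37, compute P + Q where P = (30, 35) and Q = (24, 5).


P != Q, so use the chord formula.
s = (y2 - y1) / (x2 - x1) = (7) / (31) mod 37 = 5
x3 = s^2 - x1 - x2 mod 37 = 5^2 - 30 - 24 = 8
y3 = s (x1 - x3) - y1 mod 37 = 5 * (30 - 8) - 35 = 1

P + Q = (8, 1)


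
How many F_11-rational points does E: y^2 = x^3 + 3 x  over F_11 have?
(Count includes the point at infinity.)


For each x in F_11, count y with y^2 = x^3 + 3 x + 0 mod 11:
  x = 0: RHS = 0, y in [0]  -> 1 point(s)
  x = 1: RHS = 4, y in [2, 9]  -> 2 point(s)
  x = 2: RHS = 3, y in [5, 6]  -> 2 point(s)
  x = 3: RHS = 3, y in [5, 6]  -> 2 point(s)
  x = 6: RHS = 3, y in [5, 6]  -> 2 point(s)
  x = 7: RHS = 1, y in [1, 10]  -> 2 point(s)
Affine points: 11. Add the point at infinity: total = 12.

#E(F_11) = 12


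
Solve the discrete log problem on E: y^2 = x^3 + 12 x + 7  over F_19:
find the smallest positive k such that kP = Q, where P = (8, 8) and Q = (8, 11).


Enumerate multiples of P until we hit Q = (8, 11):
  1P = (8, 8)
  2P = (10, 14)
  3P = (10, 5)
  4P = (8, 11)
Match found at i = 4.

k = 4


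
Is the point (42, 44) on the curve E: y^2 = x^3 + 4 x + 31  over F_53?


Check whether y^2 = x^3 + 4 x + 31 (mod 53) for (x, y) = (42, 44).
LHS: y^2 = 44^2 mod 53 = 28
RHS: x^3 + 4 x + 31 = 42^3 + 4*42 + 31 mod 53 = 34
LHS != RHS

No, not on the curve


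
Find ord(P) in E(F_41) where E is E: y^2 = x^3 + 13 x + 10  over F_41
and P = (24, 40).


Compute successive multiples of P until we hit O:
  1P = (24, 40)
  2P = (32, 36)
  3P = (16, 38)
  4P = (19, 33)
  5P = (18, 34)
  6P = (0, 25)
  7P = (27, 35)
  8P = (11, 34)
  ... (continuing to 37P)
  37P = O

ord(P) = 37


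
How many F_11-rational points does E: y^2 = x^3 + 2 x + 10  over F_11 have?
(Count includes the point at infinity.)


For each x in F_11, count y with y^2 = x^3 + 2 x + 10 mod 11:
  x = 2: RHS = 0, y in [0]  -> 1 point(s)
  x = 4: RHS = 5, y in [4, 7]  -> 2 point(s)
  x = 7: RHS = 4, y in [2, 9]  -> 2 point(s)
  x = 9: RHS = 9, y in [3, 8]  -> 2 point(s)
Affine points: 7. Add the point at infinity: total = 8.

#E(F_11) = 8


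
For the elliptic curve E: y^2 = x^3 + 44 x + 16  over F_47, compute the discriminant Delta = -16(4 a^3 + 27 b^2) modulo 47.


4 a^3 + 27 b^2 = 4*44^3 + 27*16^2 = 340736 + 6912 = 347648
Delta = -16 * (347648) = -5562368
Delta mod 47 = 35

Delta = 35 (mod 47)


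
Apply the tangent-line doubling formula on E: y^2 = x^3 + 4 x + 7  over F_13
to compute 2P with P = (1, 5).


Doubling: s = (3 x1^2 + a) / (2 y1)
s = (3*1^2 + 4) / (2*5) mod 13 = 2
x3 = s^2 - 2 x1 mod 13 = 2^2 - 2*1 = 2
y3 = s (x1 - x3) - y1 mod 13 = 2 * (1 - 2) - 5 = 6

2P = (2, 6)


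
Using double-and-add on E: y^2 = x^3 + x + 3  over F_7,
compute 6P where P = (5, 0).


k = 6 = 110_2 (binary, LSB first: 011)
Double-and-add from P = (5, 0):
  bit 0 = 0: acc unchanged = O
  bit 1 = 1: acc = O + O = O
  bit 2 = 1: acc = O + O = O

6P = O


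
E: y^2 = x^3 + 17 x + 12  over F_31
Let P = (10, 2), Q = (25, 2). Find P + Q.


P != Q, so use the chord formula.
s = (y2 - y1) / (x2 - x1) = (0) / (15) mod 31 = 0
x3 = s^2 - x1 - x2 mod 31 = 0^2 - 10 - 25 = 27
y3 = s (x1 - x3) - y1 mod 31 = 0 * (10 - 27) - 2 = 29

P + Q = (27, 29)


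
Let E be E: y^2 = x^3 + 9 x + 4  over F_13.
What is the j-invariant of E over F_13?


Delta = -16(4 a^3 + 27 b^2) mod 13 = 5
-1728 * (4 a)^3 = -1728 * (4*9)^3 mod 13 = 12
j = 12 * 5^(-1) mod 13 = 5

j = 5 (mod 13)


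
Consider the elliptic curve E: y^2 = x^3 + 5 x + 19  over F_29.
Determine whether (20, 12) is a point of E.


Check whether y^2 = x^3 + 5 x + 19 (mod 29) for (x, y) = (20, 12).
LHS: y^2 = 12^2 mod 29 = 28
RHS: x^3 + 5 x + 19 = 20^3 + 5*20 + 19 mod 29 = 28
LHS = RHS

Yes, on the curve


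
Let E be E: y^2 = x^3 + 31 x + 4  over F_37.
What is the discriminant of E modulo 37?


4 a^3 + 27 b^2 = 4*31^3 + 27*4^2 = 119164 + 432 = 119596
Delta = -16 * (119596) = -1913536
Delta mod 37 = 30

Delta = 30 (mod 37)


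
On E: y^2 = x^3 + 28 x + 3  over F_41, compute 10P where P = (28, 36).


k = 10 = 1010_2 (binary, LSB first: 0101)
Double-and-add from P = (28, 36):
  bit 0 = 0: acc unchanged = O
  bit 1 = 1: acc = O + (8, 1) = (8, 1)
  bit 2 = 0: acc unchanged = (8, 1)
  bit 3 = 1: acc = (8, 1) + (1, 27) = (14, 33)

10P = (14, 33)


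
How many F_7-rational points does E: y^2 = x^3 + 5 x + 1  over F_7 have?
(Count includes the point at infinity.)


For each x in F_7, count y with y^2 = x^3 + 5 x + 1 mod 7:
  x = 0: RHS = 1, y in [1, 6]  -> 2 point(s)
  x = 1: RHS = 0, y in [0]  -> 1 point(s)
  x = 3: RHS = 1, y in [1, 6]  -> 2 point(s)
  x = 4: RHS = 1, y in [1, 6]  -> 2 point(s)
  x = 5: RHS = 4, y in [2, 5]  -> 2 point(s)
  x = 6: RHS = 2, y in [3, 4]  -> 2 point(s)
Affine points: 11. Add the point at infinity: total = 12.

#E(F_7) = 12


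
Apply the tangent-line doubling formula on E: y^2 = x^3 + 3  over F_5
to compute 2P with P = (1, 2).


Doubling: s = (3 x1^2 + a) / (2 y1)
s = (3*1^2 + 0) / (2*2) mod 5 = 2
x3 = s^2 - 2 x1 mod 5 = 2^2 - 2*1 = 2
y3 = s (x1 - x3) - y1 mod 5 = 2 * (1 - 2) - 2 = 1

2P = (2, 1)


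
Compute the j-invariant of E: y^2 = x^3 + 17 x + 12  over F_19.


Delta = -16(4 a^3 + 27 b^2) mod 19 = 16
-1728 * (4 a)^3 = -1728 * (4*17)^3 mod 19 = 1
j = 1 * 16^(-1) mod 19 = 6

j = 6 (mod 19)


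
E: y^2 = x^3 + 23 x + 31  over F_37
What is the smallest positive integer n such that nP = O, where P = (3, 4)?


Compute successive multiples of P until we hit O:
  1P = (3, 4)
  2P = (3, 33)
  3P = O

ord(P) = 3


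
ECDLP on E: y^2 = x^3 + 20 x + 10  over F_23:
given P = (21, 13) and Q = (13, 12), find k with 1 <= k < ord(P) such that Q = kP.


Enumerate multiples of P until we hit Q = (13, 12):
  1P = (21, 13)
  2P = (13, 11)
  3P = (2, 9)
  4P = (1, 13)
  5P = (1, 10)
  6P = (2, 14)
  7P = (13, 12)
Match found at i = 7.

k = 7


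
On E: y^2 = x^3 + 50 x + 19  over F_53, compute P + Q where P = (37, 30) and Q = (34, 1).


P != Q, so use the chord formula.
s = (y2 - y1) / (x2 - x1) = (24) / (50) mod 53 = 45
x3 = s^2 - x1 - x2 mod 53 = 45^2 - 37 - 34 = 46
y3 = s (x1 - x3) - y1 mod 53 = 45 * (37 - 46) - 30 = 42

P + Q = (46, 42)


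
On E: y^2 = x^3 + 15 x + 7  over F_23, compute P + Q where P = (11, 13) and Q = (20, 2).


P != Q, so use the chord formula.
s = (y2 - y1) / (x2 - x1) = (12) / (9) mod 23 = 9
x3 = s^2 - x1 - x2 mod 23 = 9^2 - 11 - 20 = 4
y3 = s (x1 - x3) - y1 mod 23 = 9 * (11 - 4) - 13 = 4

P + Q = (4, 4)


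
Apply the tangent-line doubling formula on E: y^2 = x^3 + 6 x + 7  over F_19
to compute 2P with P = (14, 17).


Doubling: s = (3 x1^2 + a) / (2 y1)
s = (3*14^2 + 6) / (2*17) mod 19 = 13
x3 = s^2 - 2 x1 mod 19 = 13^2 - 2*14 = 8
y3 = s (x1 - x3) - y1 mod 19 = 13 * (14 - 8) - 17 = 4

2P = (8, 4)


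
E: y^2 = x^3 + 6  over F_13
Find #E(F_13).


For each x in F_13, count y with y^2 = x^3 + 0 x + 6 mod 13:
  x = 2: RHS = 1, y in [1, 12]  -> 2 point(s)
  x = 5: RHS = 1, y in [1, 12]  -> 2 point(s)
  x = 6: RHS = 1, y in [1, 12]  -> 2 point(s)
Affine points: 6. Add the point at infinity: total = 7.

#E(F_13) = 7


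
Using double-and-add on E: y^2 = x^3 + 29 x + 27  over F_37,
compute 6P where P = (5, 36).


k = 6 = 110_2 (binary, LSB first: 011)
Double-and-add from P = (5, 36):
  bit 0 = 0: acc unchanged = O
  bit 1 = 1: acc = O + (30, 6) = (30, 6)
  bit 2 = 1: acc = (30, 6) + (3, 20) = (3, 17)

6P = (3, 17)


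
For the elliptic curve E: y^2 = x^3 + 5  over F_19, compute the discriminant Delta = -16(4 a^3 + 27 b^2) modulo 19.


4 a^3 + 27 b^2 = 4*0^3 + 27*5^2 = 0 + 675 = 675
Delta = -16 * (675) = -10800
Delta mod 19 = 11

Delta = 11 (mod 19)


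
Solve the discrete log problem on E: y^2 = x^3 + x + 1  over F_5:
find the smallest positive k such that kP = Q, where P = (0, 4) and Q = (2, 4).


Enumerate multiples of P until we hit Q = (2, 4):
  1P = (0, 4)
  2P = (4, 3)
  3P = (2, 4)
Match found at i = 3.

k = 3


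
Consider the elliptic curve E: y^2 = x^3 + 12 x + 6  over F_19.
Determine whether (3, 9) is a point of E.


Check whether y^2 = x^3 + 12 x + 6 (mod 19) for (x, y) = (3, 9).
LHS: y^2 = 9^2 mod 19 = 5
RHS: x^3 + 12 x + 6 = 3^3 + 12*3 + 6 mod 19 = 12
LHS != RHS

No, not on the curve


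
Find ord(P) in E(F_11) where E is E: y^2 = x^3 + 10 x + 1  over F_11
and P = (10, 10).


Compute successive multiples of P until we hit O:
  1P = (10, 10)
  2P = (3, 5)
  3P = (3, 6)
  4P = (10, 1)
  5P = O

ord(P) = 5


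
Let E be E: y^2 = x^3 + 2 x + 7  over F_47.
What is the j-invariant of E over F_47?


Delta = -16(4 a^3 + 27 b^2) mod 47 = 34
-1728 * (4 a)^3 = -1728 * (4*2)^3 mod 47 = 39
j = 39 * 34^(-1) mod 47 = 44

j = 44 (mod 47)


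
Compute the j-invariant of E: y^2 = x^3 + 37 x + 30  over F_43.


Delta = -16(4 a^3 + 27 b^2) mod 43 = 27
-1728 * (4 a)^3 = -1728 * (4*37)^3 mod 43 = 39
j = 39 * 27^(-1) mod 43 = 11

j = 11 (mod 43)


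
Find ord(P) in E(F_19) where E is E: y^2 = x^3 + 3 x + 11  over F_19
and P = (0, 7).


Compute successive multiples of P until we hit O:
  1P = (0, 7)
  2P = (11, 11)
  3P = (13, 9)
  4P = (4, 7)
  5P = (15, 12)
  6P = (2, 5)
  7P = (18, 11)
  8P = (17, 4)
  ... (continuing to 25P)
  25P = O

ord(P) = 25


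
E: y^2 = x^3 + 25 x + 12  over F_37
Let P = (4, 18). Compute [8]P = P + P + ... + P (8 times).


k = 8 = 1000_2 (binary, LSB first: 0001)
Double-and-add from P = (4, 18):
  bit 0 = 0: acc unchanged = O
  bit 1 = 0: acc unchanged = O
  bit 2 = 0: acc unchanged = O
  bit 3 = 1: acc = O + (32, 13) = (32, 13)

8P = (32, 13)


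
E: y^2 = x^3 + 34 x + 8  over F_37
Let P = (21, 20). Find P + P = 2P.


Doubling: s = (3 x1^2 + a) / (2 y1)
s = (3*21^2 + 34) / (2*20) mod 37 = 33
x3 = s^2 - 2 x1 mod 37 = 33^2 - 2*21 = 11
y3 = s (x1 - x3) - y1 mod 37 = 33 * (21 - 11) - 20 = 14

2P = (11, 14)


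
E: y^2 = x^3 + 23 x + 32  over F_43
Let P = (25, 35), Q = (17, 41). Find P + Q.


P != Q, so use the chord formula.
s = (y2 - y1) / (x2 - x1) = (6) / (35) mod 43 = 10
x3 = s^2 - x1 - x2 mod 43 = 10^2 - 25 - 17 = 15
y3 = s (x1 - x3) - y1 mod 43 = 10 * (25 - 15) - 35 = 22

P + Q = (15, 22)


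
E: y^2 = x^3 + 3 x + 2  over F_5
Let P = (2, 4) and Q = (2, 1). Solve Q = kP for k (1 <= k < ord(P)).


Enumerate multiples of P until we hit Q = (2, 1):
  1P = (2, 4)
  2P = (1, 1)
  3P = (1, 4)
  4P = (2, 1)
Match found at i = 4.

k = 4


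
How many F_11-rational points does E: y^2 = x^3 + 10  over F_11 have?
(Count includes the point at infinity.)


For each x in F_11, count y with y^2 = x^3 + 0 x + 10 mod 11:
  x = 1: RHS = 0, y in [0]  -> 1 point(s)
  x = 3: RHS = 4, y in [2, 9]  -> 2 point(s)
  x = 5: RHS = 3, y in [5, 6]  -> 2 point(s)
  x = 7: RHS = 1, y in [1, 10]  -> 2 point(s)
  x = 8: RHS = 5, y in [4, 7]  -> 2 point(s)
  x = 10: RHS = 9, y in [3, 8]  -> 2 point(s)
Affine points: 11. Add the point at infinity: total = 12.

#E(F_11) = 12


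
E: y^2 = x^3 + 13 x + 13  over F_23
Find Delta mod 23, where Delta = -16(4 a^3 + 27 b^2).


4 a^3 + 27 b^2 = 4*13^3 + 27*13^2 = 8788 + 4563 = 13351
Delta = -16 * (13351) = -213616
Delta mod 23 = 8

Delta = 8 (mod 23)


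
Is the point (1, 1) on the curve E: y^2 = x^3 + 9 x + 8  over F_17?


Check whether y^2 = x^3 + 9 x + 8 (mod 17) for (x, y) = (1, 1).
LHS: y^2 = 1^2 mod 17 = 1
RHS: x^3 + 9 x + 8 = 1^3 + 9*1 + 8 mod 17 = 1
LHS = RHS

Yes, on the curve


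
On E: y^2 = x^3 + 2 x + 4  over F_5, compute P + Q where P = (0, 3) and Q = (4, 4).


P != Q, so use the chord formula.
s = (y2 - y1) / (x2 - x1) = (1) / (4) mod 5 = 4
x3 = s^2 - x1 - x2 mod 5 = 4^2 - 0 - 4 = 2
y3 = s (x1 - x3) - y1 mod 5 = 4 * (0 - 2) - 3 = 4

P + Q = (2, 4)


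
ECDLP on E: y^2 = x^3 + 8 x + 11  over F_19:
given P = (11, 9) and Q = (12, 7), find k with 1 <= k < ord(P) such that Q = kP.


Enumerate multiples of P until we hit Q = (12, 7):
  1P = (11, 9)
  2P = (2, 15)
  3P = (17, 14)
  4P = (7, 7)
  5P = (6, 3)
  6P = (8, 6)
  7P = (1, 1)
  8P = (16, 6)
  9P = (3, 9)
  10P = (5, 10)
  11P = (12, 7)
Match found at i = 11.

k = 11


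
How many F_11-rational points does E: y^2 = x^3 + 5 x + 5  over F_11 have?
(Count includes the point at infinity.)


For each x in F_11, count y with y^2 = x^3 + 5 x + 5 mod 11:
  x = 0: RHS = 5, y in [4, 7]  -> 2 point(s)
  x = 1: RHS = 0, y in [0]  -> 1 point(s)
  x = 2: RHS = 1, y in [1, 10]  -> 2 point(s)
  x = 3: RHS = 3, y in [5, 6]  -> 2 point(s)
  x = 4: RHS = 1, y in [1, 10]  -> 2 point(s)
  x = 5: RHS = 1, y in [1, 10]  -> 2 point(s)
  x = 6: RHS = 9, y in [3, 8]  -> 2 point(s)
  x = 7: RHS = 9, y in [3, 8]  -> 2 point(s)
  x = 9: RHS = 9, y in [3, 8]  -> 2 point(s)
Affine points: 17. Add the point at infinity: total = 18.

#E(F_11) = 18


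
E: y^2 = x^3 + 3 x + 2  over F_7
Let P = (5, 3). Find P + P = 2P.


Doubling: s = (3 x1^2 + a) / (2 y1)
s = (3*5^2 + 3) / (2*3) mod 7 = 6
x3 = s^2 - 2 x1 mod 7 = 6^2 - 2*5 = 5
y3 = s (x1 - x3) - y1 mod 7 = 6 * (5 - 5) - 3 = 4

2P = (5, 4)


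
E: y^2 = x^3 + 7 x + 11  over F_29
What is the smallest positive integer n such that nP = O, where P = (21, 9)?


Compute successive multiples of P until we hit O:
  1P = (21, 9)
  2P = (25, 8)
  3P = (3, 1)
  4P = (12, 24)
  5P = (2, 27)
  6P = (22, 24)
  7P = (8, 12)
  8P = (4, 25)
  ... (continuing to 23P)
  23P = O

ord(P) = 23


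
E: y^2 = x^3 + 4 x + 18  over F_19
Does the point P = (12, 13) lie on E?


Check whether y^2 = x^3 + 4 x + 18 (mod 19) for (x, y) = (12, 13).
LHS: y^2 = 13^2 mod 19 = 17
RHS: x^3 + 4 x + 18 = 12^3 + 4*12 + 18 mod 19 = 8
LHS != RHS

No, not on the curve


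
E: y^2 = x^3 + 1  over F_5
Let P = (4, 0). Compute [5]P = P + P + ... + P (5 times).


k = 5 = 101_2 (binary, LSB first: 101)
Double-and-add from P = (4, 0):
  bit 0 = 1: acc = O + (4, 0) = (4, 0)
  bit 1 = 0: acc unchanged = (4, 0)
  bit 2 = 1: acc = (4, 0) + O = (4, 0)

5P = (4, 0)


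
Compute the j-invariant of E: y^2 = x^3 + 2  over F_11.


Delta = -16(4 a^3 + 27 b^2) mod 11 = 10
-1728 * (4 a)^3 = -1728 * (4*0)^3 mod 11 = 0
j = 0 * 10^(-1) mod 11 = 0

j = 0 (mod 11)


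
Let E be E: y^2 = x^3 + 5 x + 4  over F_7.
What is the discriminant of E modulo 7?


4 a^3 + 27 b^2 = 4*5^3 + 27*4^2 = 500 + 432 = 932
Delta = -16 * (932) = -14912
Delta mod 7 = 5

Delta = 5 (mod 7)


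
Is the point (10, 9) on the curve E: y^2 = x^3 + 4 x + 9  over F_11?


Check whether y^2 = x^3 + 4 x + 9 (mod 11) for (x, y) = (10, 9).
LHS: y^2 = 9^2 mod 11 = 4
RHS: x^3 + 4 x + 9 = 10^3 + 4*10 + 9 mod 11 = 4
LHS = RHS

Yes, on the curve


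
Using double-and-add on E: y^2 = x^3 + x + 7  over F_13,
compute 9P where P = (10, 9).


k = 9 = 1001_2 (binary, LSB first: 1001)
Double-and-add from P = (10, 9):
  bit 0 = 1: acc = O + (10, 9) = (10, 9)
  bit 1 = 0: acc unchanged = (10, 9)
  bit 2 = 0: acc unchanged = (10, 9)
  bit 3 = 1: acc = (10, 9) + (11, 7) = (9, 2)

9P = (9, 2)


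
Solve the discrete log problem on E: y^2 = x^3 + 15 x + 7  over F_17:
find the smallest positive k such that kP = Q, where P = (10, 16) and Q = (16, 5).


Enumerate multiples of P until we hit Q = (16, 5):
  1P = (10, 16)
  2P = (13, 6)
  3P = (7, 8)
  4P = (9, 15)
  5P = (16, 12)
  6P = (16, 5)
Match found at i = 6.

k = 6


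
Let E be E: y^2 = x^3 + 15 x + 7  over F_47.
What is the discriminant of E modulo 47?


4 a^3 + 27 b^2 = 4*15^3 + 27*7^2 = 13500 + 1323 = 14823
Delta = -16 * (14823) = -237168
Delta mod 47 = 41

Delta = 41 (mod 47)


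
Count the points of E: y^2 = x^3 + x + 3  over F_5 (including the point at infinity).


For each x in F_5, count y with y^2 = x^3 + 1 x + 3 mod 5:
  x = 1: RHS = 0, y in [0]  -> 1 point(s)
  x = 4: RHS = 1, y in [1, 4]  -> 2 point(s)
Affine points: 3. Add the point at infinity: total = 4.

#E(F_5) = 4


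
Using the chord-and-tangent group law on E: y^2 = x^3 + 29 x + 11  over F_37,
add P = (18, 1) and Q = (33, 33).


P != Q, so use the chord formula.
s = (y2 - y1) / (x2 - x1) = (32) / (15) mod 37 = 12
x3 = s^2 - x1 - x2 mod 37 = 12^2 - 18 - 33 = 19
y3 = s (x1 - x3) - y1 mod 37 = 12 * (18 - 19) - 1 = 24

P + Q = (19, 24)


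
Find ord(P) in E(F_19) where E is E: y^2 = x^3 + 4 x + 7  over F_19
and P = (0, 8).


Compute successive multiples of P until we hit O:
  1P = (0, 8)
  2P = (6, 0)
  3P = (0, 11)
  4P = O

ord(P) = 4


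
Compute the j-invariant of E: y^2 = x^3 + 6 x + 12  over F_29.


Delta = -16(4 a^3 + 27 b^2) mod 29 = 6
-1728 * (4 a)^3 = -1728 * (4*6)^3 mod 29 = 8
j = 8 * 6^(-1) mod 29 = 11

j = 11 (mod 29)


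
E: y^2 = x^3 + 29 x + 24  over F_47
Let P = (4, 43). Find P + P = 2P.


Doubling: s = (3 x1^2 + a) / (2 y1)
s = (3*4^2 + 29) / (2*43) mod 47 = 8
x3 = s^2 - 2 x1 mod 47 = 8^2 - 2*4 = 9
y3 = s (x1 - x3) - y1 mod 47 = 8 * (4 - 9) - 43 = 11

2P = (9, 11)


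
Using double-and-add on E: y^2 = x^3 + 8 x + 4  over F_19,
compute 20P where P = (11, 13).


k = 20 = 10100_2 (binary, LSB first: 00101)
Double-and-add from P = (11, 13):
  bit 0 = 0: acc unchanged = O
  bit 1 = 0: acc unchanged = O
  bit 2 = 1: acc = O + (9, 8) = (9, 8)
  bit 3 = 0: acc unchanged = (9, 8)
  bit 4 = 1: acc = (9, 8) + (2, 16) = (0, 17)

20P = (0, 17)


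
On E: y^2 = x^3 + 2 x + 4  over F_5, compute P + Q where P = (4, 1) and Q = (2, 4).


P != Q, so use the chord formula.
s = (y2 - y1) / (x2 - x1) = (3) / (3) mod 5 = 1
x3 = s^2 - x1 - x2 mod 5 = 1^2 - 4 - 2 = 0
y3 = s (x1 - x3) - y1 mod 5 = 1 * (4 - 0) - 1 = 3

P + Q = (0, 3)


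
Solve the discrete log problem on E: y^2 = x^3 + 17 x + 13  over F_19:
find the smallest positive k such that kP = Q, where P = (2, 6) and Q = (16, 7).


Enumerate multiples of P until we hit Q = (16, 7):
  1P = (2, 6)
  2P = (12, 11)
  3P = (10, 9)
  4P = (11, 12)
  5P = (17, 3)
  6P = (16, 12)
  7P = (7, 0)
  8P = (16, 7)
Match found at i = 8.

k = 8


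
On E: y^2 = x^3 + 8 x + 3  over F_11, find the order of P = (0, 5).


Compute successive multiples of P until we hit O:
  1P = (0, 5)
  2P = (9, 1)
  3P = (6, 5)
  4P = (5, 6)
  5P = (10, 4)
  6P = (2, 4)
  7P = (1, 1)
  8P = (4, 0)
  ... (continuing to 16P)
  16P = O

ord(P) = 16


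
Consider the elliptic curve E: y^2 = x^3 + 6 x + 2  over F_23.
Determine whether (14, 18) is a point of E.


Check whether y^2 = x^3 + 6 x + 2 (mod 23) for (x, y) = (14, 18).
LHS: y^2 = 18^2 mod 23 = 2
RHS: x^3 + 6 x + 2 = 14^3 + 6*14 + 2 mod 23 = 1
LHS != RHS

No, not on the curve


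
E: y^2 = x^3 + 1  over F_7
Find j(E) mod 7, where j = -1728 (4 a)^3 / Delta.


Delta = -16(4 a^3 + 27 b^2) mod 7 = 2
-1728 * (4 a)^3 = -1728 * (4*0)^3 mod 7 = 0
j = 0 * 2^(-1) mod 7 = 0

j = 0 (mod 7)


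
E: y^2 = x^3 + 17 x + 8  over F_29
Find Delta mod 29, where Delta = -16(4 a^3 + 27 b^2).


4 a^3 + 27 b^2 = 4*17^3 + 27*8^2 = 19652 + 1728 = 21380
Delta = -16 * (21380) = -342080
Delta mod 29 = 4

Delta = 4 (mod 29)


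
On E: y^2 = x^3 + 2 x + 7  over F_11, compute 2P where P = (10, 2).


Doubling: s = (3 x1^2 + a) / (2 y1)
s = (3*10^2 + 2) / (2*2) mod 11 = 4
x3 = s^2 - 2 x1 mod 11 = 4^2 - 2*10 = 7
y3 = s (x1 - x3) - y1 mod 11 = 4 * (10 - 7) - 2 = 10

2P = (7, 10)


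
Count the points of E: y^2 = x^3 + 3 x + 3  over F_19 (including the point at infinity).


For each x in F_19, count y with y^2 = x^3 + 3 x + 3 mod 19:
  x = 1: RHS = 7, y in [8, 11]  -> 2 point(s)
  x = 2: RHS = 17, y in [6, 13]  -> 2 point(s)
  x = 3: RHS = 1, y in [1, 18]  -> 2 point(s)
  x = 6: RHS = 9, y in [3, 16]  -> 2 point(s)
  x = 7: RHS = 6, y in [5, 14]  -> 2 point(s)
  x = 8: RHS = 7, y in [8, 11]  -> 2 point(s)
  x = 10: RHS = 7, y in [8, 11]  -> 2 point(s)
  x = 12: RHS = 0, y in [0]  -> 1 point(s)
  x = 13: RHS = 16, y in [4, 15]  -> 2 point(s)
  x = 16: RHS = 5, y in [9, 10]  -> 2 point(s)
Affine points: 19. Add the point at infinity: total = 20.

#E(F_19) = 20


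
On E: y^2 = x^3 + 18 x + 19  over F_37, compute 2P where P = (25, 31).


Doubling: s = (3 x1^2 + a) / (2 y1)
s = (3*25^2 + 18) / (2*31) mod 37 = 18
x3 = s^2 - 2 x1 mod 37 = 18^2 - 2*25 = 15
y3 = s (x1 - x3) - y1 mod 37 = 18 * (25 - 15) - 31 = 1

2P = (15, 1)


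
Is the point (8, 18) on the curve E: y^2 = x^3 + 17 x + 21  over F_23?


Check whether y^2 = x^3 + 17 x + 21 (mod 23) for (x, y) = (8, 18).
LHS: y^2 = 18^2 mod 23 = 2
RHS: x^3 + 17 x + 21 = 8^3 + 17*8 + 21 mod 23 = 2
LHS = RHS

Yes, on the curve


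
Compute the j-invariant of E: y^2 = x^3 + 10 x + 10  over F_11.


Delta = -16(4 a^3 + 27 b^2) mod 11 = 6
-1728 * (4 a)^3 = -1728 * (4*10)^3 mod 11 = 9
j = 9 * 6^(-1) mod 11 = 7

j = 7 (mod 11)


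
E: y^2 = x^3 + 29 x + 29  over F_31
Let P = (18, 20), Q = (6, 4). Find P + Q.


P != Q, so use the chord formula.
s = (y2 - y1) / (x2 - x1) = (15) / (19) mod 31 = 22
x3 = s^2 - x1 - x2 mod 31 = 22^2 - 18 - 6 = 26
y3 = s (x1 - x3) - y1 mod 31 = 22 * (18 - 26) - 20 = 21

P + Q = (26, 21)


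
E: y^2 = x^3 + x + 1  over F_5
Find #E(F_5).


For each x in F_5, count y with y^2 = x^3 + 1 x + 1 mod 5:
  x = 0: RHS = 1, y in [1, 4]  -> 2 point(s)
  x = 2: RHS = 1, y in [1, 4]  -> 2 point(s)
  x = 3: RHS = 1, y in [1, 4]  -> 2 point(s)
  x = 4: RHS = 4, y in [2, 3]  -> 2 point(s)
Affine points: 8. Add the point at infinity: total = 9.

#E(F_5) = 9


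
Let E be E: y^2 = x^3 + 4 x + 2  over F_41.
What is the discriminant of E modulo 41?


4 a^3 + 27 b^2 = 4*4^3 + 27*2^2 = 256 + 108 = 364
Delta = -16 * (364) = -5824
Delta mod 41 = 39

Delta = 39 (mod 41)


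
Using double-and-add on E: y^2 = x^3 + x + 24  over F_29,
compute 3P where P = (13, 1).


k = 3 = 11_2 (binary, LSB first: 11)
Double-and-add from P = (13, 1):
  bit 0 = 1: acc = O + (13, 1) = (13, 1)
  bit 1 = 1: acc = (13, 1) + (23, 11) = (23, 18)

3P = (23, 18)


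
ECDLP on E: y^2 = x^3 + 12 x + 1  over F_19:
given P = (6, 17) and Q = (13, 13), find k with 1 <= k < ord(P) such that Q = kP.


Enumerate multiples of P until we hit Q = (13, 13):
  1P = (6, 17)
  2P = (14, 14)
  3P = (3, 8)
  4P = (0, 1)
  5P = (18, 8)
  6P = (11, 1)
  7P = (13, 13)
Match found at i = 7.

k = 7


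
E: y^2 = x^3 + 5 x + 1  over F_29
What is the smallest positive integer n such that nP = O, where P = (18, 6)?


Compute successive multiples of P until we hit O:
  1P = (18, 6)
  2P = (28, 16)
  3P = (13, 28)
  4P = (22, 0)
  5P = (13, 1)
  6P = (28, 13)
  7P = (18, 23)
  8P = O

ord(P) = 8


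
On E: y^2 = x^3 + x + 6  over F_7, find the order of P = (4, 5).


Compute successive multiples of P until we hit O:
  1P = (4, 5)
  2P = (6, 2)
  3P = (1, 1)
  4P = (3, 1)
  5P = (2, 3)
  6P = (2, 4)
  7P = (3, 6)
  8P = (1, 6)
  ... (continuing to 11P)
  11P = O

ord(P) = 11


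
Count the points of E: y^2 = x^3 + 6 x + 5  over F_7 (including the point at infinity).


For each x in F_7, count y with y^2 = x^3 + 6 x + 5 mod 7:
  x = 2: RHS = 4, y in [2, 5]  -> 2 point(s)
  x = 3: RHS = 1, y in [1, 6]  -> 2 point(s)
  x = 4: RHS = 2, y in [3, 4]  -> 2 point(s)
Affine points: 6. Add the point at infinity: total = 7.

#E(F_7) = 7


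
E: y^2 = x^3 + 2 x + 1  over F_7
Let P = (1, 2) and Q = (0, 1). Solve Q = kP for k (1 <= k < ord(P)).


Enumerate multiples of P until we hit Q = (0, 1):
  1P = (1, 2)
  2P = (0, 1)
Match found at i = 2.

k = 2


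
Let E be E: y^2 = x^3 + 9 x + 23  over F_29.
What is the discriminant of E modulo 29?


4 a^3 + 27 b^2 = 4*9^3 + 27*23^2 = 2916 + 14283 = 17199
Delta = -16 * (17199) = -275184
Delta mod 29 = 26

Delta = 26 (mod 29)


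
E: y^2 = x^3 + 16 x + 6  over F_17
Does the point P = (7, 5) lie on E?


Check whether y^2 = x^3 + 16 x + 6 (mod 17) for (x, y) = (7, 5).
LHS: y^2 = 5^2 mod 17 = 8
RHS: x^3 + 16 x + 6 = 7^3 + 16*7 + 6 mod 17 = 2
LHS != RHS

No, not on the curve


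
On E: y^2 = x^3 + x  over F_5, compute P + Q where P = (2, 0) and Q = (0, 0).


P != Q, so use the chord formula.
s = (y2 - y1) / (x2 - x1) = (0) / (3) mod 5 = 0
x3 = s^2 - x1 - x2 mod 5 = 0^2 - 2 - 0 = 3
y3 = s (x1 - x3) - y1 mod 5 = 0 * (2 - 3) - 0 = 0

P + Q = (3, 0)


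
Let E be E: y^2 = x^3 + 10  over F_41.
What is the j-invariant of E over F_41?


Delta = -16(4 a^3 + 27 b^2) mod 41 = 14
-1728 * (4 a)^3 = -1728 * (4*0)^3 mod 41 = 0
j = 0 * 14^(-1) mod 41 = 0

j = 0 (mod 41)


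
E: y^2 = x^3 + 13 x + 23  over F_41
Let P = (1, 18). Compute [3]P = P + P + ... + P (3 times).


k = 3 = 11_2 (binary, LSB first: 11)
Double-and-add from P = (1, 18):
  bit 0 = 1: acc = O + (1, 18) = (1, 18)
  bit 1 = 1: acc = (1, 18) + (23, 36) = (38, 30)

3P = (38, 30)


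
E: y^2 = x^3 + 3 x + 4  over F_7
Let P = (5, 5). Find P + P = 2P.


Doubling: s = (3 x1^2 + a) / (2 y1)
s = (3*5^2 + 3) / (2*5) mod 7 = 5
x3 = s^2 - 2 x1 mod 7 = 5^2 - 2*5 = 1
y3 = s (x1 - x3) - y1 mod 7 = 5 * (5 - 1) - 5 = 1

2P = (1, 1)


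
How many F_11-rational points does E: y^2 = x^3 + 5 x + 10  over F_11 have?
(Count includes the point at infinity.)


For each x in F_11, count y with y^2 = x^3 + 5 x + 10 mod 11:
  x = 1: RHS = 5, y in [4, 7]  -> 2 point(s)
  x = 6: RHS = 3, y in [5, 6]  -> 2 point(s)
  x = 7: RHS = 3, y in [5, 6]  -> 2 point(s)
  x = 8: RHS = 1, y in [1, 10]  -> 2 point(s)
  x = 9: RHS = 3, y in [5, 6]  -> 2 point(s)
  x = 10: RHS = 4, y in [2, 9]  -> 2 point(s)
Affine points: 12. Add the point at infinity: total = 13.

#E(F_11) = 13


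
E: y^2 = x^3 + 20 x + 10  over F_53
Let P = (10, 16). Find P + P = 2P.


Doubling: s = (3 x1^2 + a) / (2 y1)
s = (3*10^2 + 20) / (2*16) mod 53 = 10
x3 = s^2 - 2 x1 mod 53 = 10^2 - 2*10 = 27
y3 = s (x1 - x3) - y1 mod 53 = 10 * (10 - 27) - 16 = 26

2P = (27, 26)


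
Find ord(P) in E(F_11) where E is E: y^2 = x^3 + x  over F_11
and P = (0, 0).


Compute successive multiples of P until we hit O:
  1P = (0, 0)
  2P = O

ord(P) = 2


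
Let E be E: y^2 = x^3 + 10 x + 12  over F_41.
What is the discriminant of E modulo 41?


4 a^3 + 27 b^2 = 4*10^3 + 27*12^2 = 4000 + 3888 = 7888
Delta = -16 * (7888) = -126208
Delta mod 41 = 31

Delta = 31 (mod 41)


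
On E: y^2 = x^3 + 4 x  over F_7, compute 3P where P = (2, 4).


k = 3 = 11_2 (binary, LSB first: 11)
Double-and-add from P = (2, 4):
  bit 0 = 1: acc = O + (2, 4) = (2, 4)
  bit 1 = 1: acc = (2, 4) + (0, 0) = (2, 3)

3P = (2, 3)


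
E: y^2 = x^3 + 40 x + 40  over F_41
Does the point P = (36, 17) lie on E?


Check whether y^2 = x^3 + 40 x + 40 (mod 41) for (x, y) = (36, 17).
LHS: y^2 = 17^2 mod 41 = 2
RHS: x^3 + 40 x + 40 = 36^3 + 40*36 + 40 mod 41 = 2
LHS = RHS

Yes, on the curve


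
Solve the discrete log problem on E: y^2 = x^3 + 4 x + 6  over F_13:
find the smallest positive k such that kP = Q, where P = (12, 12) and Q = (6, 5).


Enumerate multiples of P until we hit Q = (6, 5):
  1P = (12, 12)
  2P = (11, 4)
  3P = (2, 3)
  4P = (8, 2)
  5P = (9, 2)
  6P = (6, 8)
  7P = (7, 0)
  8P = (6, 5)
Match found at i = 8.

k = 8


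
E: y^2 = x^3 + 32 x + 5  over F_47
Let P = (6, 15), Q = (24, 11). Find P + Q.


P != Q, so use the chord formula.
s = (y2 - y1) / (x2 - x1) = (43) / (18) mod 47 = 5
x3 = s^2 - x1 - x2 mod 47 = 5^2 - 6 - 24 = 42
y3 = s (x1 - x3) - y1 mod 47 = 5 * (6 - 42) - 15 = 40

P + Q = (42, 40)


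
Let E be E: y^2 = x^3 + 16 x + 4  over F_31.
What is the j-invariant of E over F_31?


Delta = -16(4 a^3 + 27 b^2) mod 31 = 24
-1728 * (4 a)^3 = -1728 * (4*16)^3 mod 31 = 2
j = 2 * 24^(-1) mod 31 = 13

j = 13 (mod 31)


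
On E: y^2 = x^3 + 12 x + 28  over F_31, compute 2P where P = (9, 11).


Doubling: s = (3 x1^2 + a) / (2 y1)
s = (3*9^2 + 12) / (2*11) mod 31 = 13
x3 = s^2 - 2 x1 mod 31 = 13^2 - 2*9 = 27
y3 = s (x1 - x3) - y1 mod 31 = 13 * (9 - 27) - 11 = 3

2P = (27, 3)


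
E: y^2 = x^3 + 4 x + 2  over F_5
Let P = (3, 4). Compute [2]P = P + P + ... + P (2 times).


k = 2 = 10_2 (binary, LSB first: 01)
Double-and-add from P = (3, 4):
  bit 0 = 0: acc unchanged = O
  bit 1 = 1: acc = O + (3, 1) = (3, 1)

2P = (3, 1)


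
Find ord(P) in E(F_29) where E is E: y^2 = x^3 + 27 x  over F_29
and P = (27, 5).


Compute successive multiples of P until we hit O:
  1P = (27, 5)
  2P = (5, 17)
  3P = (10, 20)
  4P = (28, 1)
  5P = (19, 21)
  6P = (16, 2)
  7P = (11, 2)
  8P = (24, 1)
  ... (continuing to 34P)
  34P = O

ord(P) = 34


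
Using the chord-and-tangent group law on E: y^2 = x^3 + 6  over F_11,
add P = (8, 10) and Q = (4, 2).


P != Q, so use the chord formula.
s = (y2 - y1) / (x2 - x1) = (3) / (7) mod 11 = 2
x3 = s^2 - x1 - x2 mod 11 = 2^2 - 8 - 4 = 3
y3 = s (x1 - x3) - y1 mod 11 = 2 * (8 - 3) - 10 = 0

P + Q = (3, 0)
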